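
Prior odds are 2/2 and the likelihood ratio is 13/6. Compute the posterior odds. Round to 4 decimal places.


Posterior odds = prior odds * likelihood ratio
= (2/2) * (13/6)
= 26 / 12
= 2.1667

2.1667


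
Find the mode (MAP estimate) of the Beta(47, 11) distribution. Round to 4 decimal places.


For Beta(a,b) with a,b > 1:
Mode = (a-1)/(a+b-2) = (47-1)/(58-2)
= 46/56 = 0.8214

0.8214


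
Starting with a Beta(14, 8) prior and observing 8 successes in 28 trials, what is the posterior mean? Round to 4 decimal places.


Posterior parameters: alpha = 14 + 8 = 22
beta = 8 + 20 = 28
Posterior mean = alpha / (alpha + beta) = 22 / 50
= 0.44

0.44


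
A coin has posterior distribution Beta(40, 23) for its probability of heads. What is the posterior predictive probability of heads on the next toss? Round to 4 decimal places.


Posterior predictive = E[theta] = alpha/(alpha+beta)
= 40/63
= 0.6349

0.6349


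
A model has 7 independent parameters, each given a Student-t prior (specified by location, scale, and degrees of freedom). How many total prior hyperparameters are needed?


Each Student-t prior needs 3 hyperparameters (location, scale, and degrees of freedom).
Total = 3 * 7 = 21

21


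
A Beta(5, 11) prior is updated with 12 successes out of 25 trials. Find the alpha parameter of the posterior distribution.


In the Beta-Binomial conjugate update:
alpha_post = alpha_prior + successes
= 5 + 12
= 17

17


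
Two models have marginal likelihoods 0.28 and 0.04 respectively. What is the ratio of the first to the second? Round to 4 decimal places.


Evidence ratio = 0.28 / 0.04
= 7.0

7.0


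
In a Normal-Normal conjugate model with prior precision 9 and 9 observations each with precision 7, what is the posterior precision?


Posterior precision = prior precision + n * observation precision
= 9 + 9 * 7
= 9 + 63 = 72

72


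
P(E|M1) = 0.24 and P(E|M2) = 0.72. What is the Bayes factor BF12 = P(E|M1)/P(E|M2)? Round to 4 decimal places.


Bayes factor BF12 = P(E|M1) / P(E|M2)
= 0.24 / 0.72
= 0.3333

0.3333


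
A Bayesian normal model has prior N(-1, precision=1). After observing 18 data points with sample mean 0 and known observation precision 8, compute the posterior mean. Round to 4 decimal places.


Posterior mean = (prior_precision * prior_mean + n * data_precision * data_mean) / (prior_precision + n * data_precision)
Numerator = 1*-1 + 18*8*0 = -1
Denominator = 1 + 18*8 = 145
Posterior mean = -0.0069

-0.0069


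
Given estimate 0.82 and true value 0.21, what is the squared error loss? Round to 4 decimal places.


Squared error = (estimate - true)^2
Difference = 0.61
Loss = 0.61^2 = 0.3721

0.3721


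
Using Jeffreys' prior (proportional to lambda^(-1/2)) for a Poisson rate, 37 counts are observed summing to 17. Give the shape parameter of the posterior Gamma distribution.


Conjugate update: Gamma(prior_shape + S, prior_rate + n).
Prior shape = 0.5, prior rate = 0.
Posterior shape = 0.5 + S = 0.5 + 17 = 17.5

17.5


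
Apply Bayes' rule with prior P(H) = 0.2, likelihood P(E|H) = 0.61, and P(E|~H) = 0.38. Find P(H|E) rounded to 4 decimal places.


Step 1: Compute marginal P(E) = P(E|H)P(H) + P(E|~H)P(~H)
= 0.61*0.2 + 0.38*0.8 = 0.426
Step 2: P(H|E) = P(E|H)P(H)/P(E) = 0.122/0.426
= 0.2864

0.2864


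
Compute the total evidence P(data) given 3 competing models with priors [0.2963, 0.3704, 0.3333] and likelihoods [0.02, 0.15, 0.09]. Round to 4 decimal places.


Marginal likelihood = sum P(model_i) * P(data|model_i)
Model 1: 0.2963 * 0.02 = 0.0059
Model 2: 0.3704 * 0.15 = 0.0556
Model 3: 0.3333 * 0.09 = 0.03
Total = 0.0915

0.0915


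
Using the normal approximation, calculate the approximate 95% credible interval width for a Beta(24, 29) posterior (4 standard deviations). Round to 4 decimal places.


Var(Beta) = 24*29/(53^2 * 54) = 0.0046
SD = 0.0677
Width ~ 4*SD = 0.271

0.271


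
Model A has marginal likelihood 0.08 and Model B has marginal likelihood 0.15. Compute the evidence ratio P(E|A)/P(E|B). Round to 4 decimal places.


Evidence ratio = P(E|A) / P(E|B)
= 0.08 / 0.15
= 0.5333

0.5333


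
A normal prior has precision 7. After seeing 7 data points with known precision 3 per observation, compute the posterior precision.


In the conjugate normal model, precisions add:
tau_posterior = tau_prior + n * tau_data
= 7 + 7*3 = 28

28


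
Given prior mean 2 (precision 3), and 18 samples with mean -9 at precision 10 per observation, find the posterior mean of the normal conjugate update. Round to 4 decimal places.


The posterior mean is a precision-weighted average of prior and data.
Post. prec. = 3 + 180 = 183
Post. mean = (6 + -1620)/183 = -1614/183 = -8.8197

-8.8197


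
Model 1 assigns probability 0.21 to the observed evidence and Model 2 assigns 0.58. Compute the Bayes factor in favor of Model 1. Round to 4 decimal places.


BF = P(data|M1) / P(data|M2)
= 0.21 / 0.58 = 0.3621

0.3621


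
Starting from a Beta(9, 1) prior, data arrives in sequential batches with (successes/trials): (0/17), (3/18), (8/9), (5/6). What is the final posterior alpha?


In sequential Bayesian updating, we sum all successes.
Total successes = 16
Final alpha = 9 + 16 = 25

25


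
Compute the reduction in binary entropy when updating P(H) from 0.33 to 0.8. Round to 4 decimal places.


H_before = -p*log2(p) - (1-p)*log2(1-p) for p=0.33: 0.9149
H_after for p=0.8: 0.7219
Reduction = 0.9149 - 0.7219 = 0.193

0.193


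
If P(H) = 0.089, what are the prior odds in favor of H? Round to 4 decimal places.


Prior odds = P(H) / (1 - P(H))
= 0.089 / 0.911
= 0.0977

0.0977


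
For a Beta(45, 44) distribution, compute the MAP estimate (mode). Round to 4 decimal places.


MAP = mode = (a-1)/(a+b-2)
= (45-1)/(45+44-2)
= 44/87 = 0.5057

0.5057


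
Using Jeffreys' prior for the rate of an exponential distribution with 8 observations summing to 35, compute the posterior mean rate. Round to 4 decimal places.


Jeffreys' prior leads to posterior Gamma(8, 35).
Mean = 8/35 = 0.2286

0.2286


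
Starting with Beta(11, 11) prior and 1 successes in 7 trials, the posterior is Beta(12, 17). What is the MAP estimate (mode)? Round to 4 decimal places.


The mode of Beta(a, b) when a > 1 and b > 1 is (a-1)/(a+b-2)
= (12 - 1) / (12 + 17 - 2)
= 11 / 27
= 0.4074

0.4074


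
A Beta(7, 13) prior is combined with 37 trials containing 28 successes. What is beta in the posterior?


In conjugate updating:
beta_posterior = beta_prior + (n - k)
= 13 + (37 - 28)
= 13 + 9 = 22

22


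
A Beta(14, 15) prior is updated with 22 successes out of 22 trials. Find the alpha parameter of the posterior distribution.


In the Beta-Binomial conjugate update:
alpha_post = alpha_prior + successes
= 14 + 22
= 36

36


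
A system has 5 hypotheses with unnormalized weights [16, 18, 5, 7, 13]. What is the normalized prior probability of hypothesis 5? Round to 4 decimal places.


The normalized prior is the weight divided by the total.
Total weight = 59
P(H5) = 13 / 59 = 0.2203

0.2203


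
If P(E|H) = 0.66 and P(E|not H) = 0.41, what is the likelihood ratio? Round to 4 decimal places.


Likelihood ratio = P(E|H) / P(E|not H)
= 0.66 / 0.41
= 1.6098

1.6098


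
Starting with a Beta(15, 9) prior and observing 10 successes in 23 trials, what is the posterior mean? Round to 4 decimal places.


Posterior parameters: alpha = 15 + 10 = 25
beta = 9 + 13 = 22
Posterior mean = alpha / (alpha + beta) = 25 / 47
= 0.5319

0.5319


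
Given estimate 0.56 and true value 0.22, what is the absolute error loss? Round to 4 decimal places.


Absolute error = |estimate - true|
= |0.34| = 0.34

0.34


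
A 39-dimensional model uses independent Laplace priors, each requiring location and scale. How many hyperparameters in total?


Per parameter: 2 (location and scale).
Total = 39 * 2 = 78

78


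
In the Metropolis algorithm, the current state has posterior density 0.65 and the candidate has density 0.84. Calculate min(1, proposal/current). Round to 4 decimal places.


Ratio = 0.84/0.65 = 1.2923
Acceptance probability = min(1, 1.2923)
= 1.0

1.0


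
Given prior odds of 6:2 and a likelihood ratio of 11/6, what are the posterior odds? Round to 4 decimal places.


Posterior odds = prior odds * LR
Prior odds = 6/2 = 3.0
LR = 11/6 = 1.8333
Posterior odds = 3.0 * 1.8333 = 5.5

5.5


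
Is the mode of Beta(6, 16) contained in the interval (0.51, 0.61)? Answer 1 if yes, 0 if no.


Mode = (a-1)/(a+b-2) = 5/20 = 0.25
Interval: (0.51, 0.61)
Contains mode? 0

0


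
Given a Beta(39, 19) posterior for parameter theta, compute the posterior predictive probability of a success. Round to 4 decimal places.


For a Beta-Bernoulli model, the predictive probability is the mean:
P(success) = 39/(39+19) = 39/58 = 0.6724

0.6724


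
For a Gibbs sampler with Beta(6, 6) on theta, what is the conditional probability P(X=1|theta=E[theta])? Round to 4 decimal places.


E[theta] = 6/(6+6) = 0.5
P(X=1|theta) = theta = 0.5

0.5


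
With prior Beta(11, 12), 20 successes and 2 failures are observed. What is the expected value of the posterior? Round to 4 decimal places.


Posterior = Beta(31, 14)
E[theta] = alpha/(alpha+beta)
= 31/45 = 0.6889

0.6889


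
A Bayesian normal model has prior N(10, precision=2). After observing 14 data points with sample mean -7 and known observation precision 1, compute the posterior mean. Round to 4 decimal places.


Posterior mean = (prior_precision * prior_mean + n * data_precision * data_mean) / (prior_precision + n * data_precision)
Numerator = 2*10 + 14*1*-7 = -78
Denominator = 2 + 14*1 = 16
Posterior mean = -4.875

-4.875


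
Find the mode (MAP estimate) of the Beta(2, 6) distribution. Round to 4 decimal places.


For Beta(a,b) with a,b > 1:
Mode = (a-1)/(a+b-2) = (2-1)/(8-2)
= 1/6 = 0.1667

0.1667


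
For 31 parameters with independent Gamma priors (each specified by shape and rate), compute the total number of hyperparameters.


A Gamma prior has 2 hyperparameters per parameter.
Total = 31 * 2 = 62

62


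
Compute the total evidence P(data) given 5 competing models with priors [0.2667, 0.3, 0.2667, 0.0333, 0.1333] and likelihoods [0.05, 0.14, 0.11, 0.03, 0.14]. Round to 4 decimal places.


Marginal likelihood = sum P(model_i) * P(data|model_i)
Model 1: 0.2667 * 0.05 = 0.0133
Model 2: 0.3 * 0.14 = 0.042
Model 3: 0.2667 * 0.11 = 0.0293
Model 4: 0.0333 * 0.03 = 0.001
Model 5: 0.1333 * 0.14 = 0.0187
Total = 0.1043

0.1043


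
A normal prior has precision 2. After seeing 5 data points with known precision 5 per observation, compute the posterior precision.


In the conjugate normal model, precisions add:
tau_posterior = tau_prior + n * tau_data
= 2 + 5*5 = 27

27


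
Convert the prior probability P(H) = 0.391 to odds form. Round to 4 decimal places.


P(not H) = 1 - 0.391 = 0.609
Odds = 0.391 / 0.609 = 0.642

0.642


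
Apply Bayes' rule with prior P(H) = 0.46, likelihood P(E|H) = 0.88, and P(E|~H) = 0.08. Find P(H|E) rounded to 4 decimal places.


Step 1: Compute marginal P(E) = P(E|H)P(H) + P(E|~H)P(~H)
= 0.88*0.46 + 0.08*0.54 = 0.448
Step 2: P(H|E) = P(E|H)P(H)/P(E) = 0.4048/0.448
= 0.9036

0.9036


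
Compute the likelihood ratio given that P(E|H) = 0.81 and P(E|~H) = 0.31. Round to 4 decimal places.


LR = P(E|H) / P(E|~H)
= 0.81 / 0.31 = 2.6129

2.6129


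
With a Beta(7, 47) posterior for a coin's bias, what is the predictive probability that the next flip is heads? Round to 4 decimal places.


The predictive probability equals the posterior mean.
P(next = heads) = alpha / (alpha + beta)
= 7 / 54 = 0.1296

0.1296


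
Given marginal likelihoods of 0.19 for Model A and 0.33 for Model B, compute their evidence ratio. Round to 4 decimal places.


Ratio = ML(A) / ML(B) = 0.19/0.33
= 0.5758

0.5758


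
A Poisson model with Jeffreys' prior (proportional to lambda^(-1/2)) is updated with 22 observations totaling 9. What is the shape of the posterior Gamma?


Posterior = Gamma(0.5 + S, n)
= Gamma(0.5 + 9, 22)
Posterior shape = 0.5 + S = 0.5 + 9 = 9.5

9.5


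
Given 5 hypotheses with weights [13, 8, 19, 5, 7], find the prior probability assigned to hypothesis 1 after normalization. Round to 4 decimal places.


To normalize, divide each weight by the sum of all weights.
Sum = 52
Prior(H1) = 13/52 = 0.25

0.25


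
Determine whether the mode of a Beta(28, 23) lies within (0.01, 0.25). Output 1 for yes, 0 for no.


First find the mode: (a-1)/(a+b-2) = 0.551
Is 0.551 in (0.01, 0.25)? 0

0


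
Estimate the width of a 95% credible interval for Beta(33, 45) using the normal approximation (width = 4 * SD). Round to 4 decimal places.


For Beta(a,b): Var = ab/((a+b)^2(a+b+1))
Var = 0.0031, SD = 0.0556
Approximate 95% CI width = 4 * 0.0556 = 0.2223

0.2223


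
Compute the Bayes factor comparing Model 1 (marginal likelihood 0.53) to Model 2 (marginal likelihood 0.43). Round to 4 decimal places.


BF12 = marginal likelihood of M1 / marginal likelihood of M2
= 0.53/0.43
= 1.2326

1.2326


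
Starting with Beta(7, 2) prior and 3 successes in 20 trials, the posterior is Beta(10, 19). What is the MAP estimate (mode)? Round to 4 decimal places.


The mode of Beta(a, b) when a > 1 and b > 1 is (a-1)/(a+b-2)
= (10 - 1) / (10 + 19 - 2)
= 9 / 27
= 0.3333

0.3333


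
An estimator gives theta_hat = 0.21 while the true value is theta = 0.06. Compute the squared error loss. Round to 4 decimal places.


The squared error loss is (theta_hat - theta)^2
= (0.21 - 0.06)^2
= (0.15)^2 = 0.0225

0.0225


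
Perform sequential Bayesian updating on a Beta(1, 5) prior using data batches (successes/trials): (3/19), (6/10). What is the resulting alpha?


Accumulate successes: 9
Posterior alpha = prior alpha + sum of successes
= 1 + 9 = 10

10


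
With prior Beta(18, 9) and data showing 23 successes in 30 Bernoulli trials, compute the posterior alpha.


Conjugate update: alpha_posterior = alpha_prior + k
= 18 + 23 = 41

41


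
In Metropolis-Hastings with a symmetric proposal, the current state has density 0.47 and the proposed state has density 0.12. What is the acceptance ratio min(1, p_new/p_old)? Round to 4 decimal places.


Ratio = p_new / p_old = 0.12 / 0.47 = 0.2553
Acceptance = min(1, 0.2553) = 0.2553

0.2553


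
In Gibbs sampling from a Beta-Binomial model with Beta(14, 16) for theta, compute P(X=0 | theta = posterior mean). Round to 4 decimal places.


Posterior mean = alpha/(alpha+beta) = 14/30 = 0.4667
P(X=0|theta=mean) = 1 - theta = 0.5333

0.5333


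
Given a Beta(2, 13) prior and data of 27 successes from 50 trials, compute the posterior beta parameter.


Number of failures = 50 - 27 = 23
Posterior beta = 13 + 23 = 36

36


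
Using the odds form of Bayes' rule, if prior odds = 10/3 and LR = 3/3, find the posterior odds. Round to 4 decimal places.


Bayes' rule in odds form: posterior odds = prior odds * LR
= (10 * 3) / (3 * 3)
= 30/9 = 3.3333

3.3333


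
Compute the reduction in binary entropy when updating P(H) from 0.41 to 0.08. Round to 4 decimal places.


H_before = -p*log2(p) - (1-p)*log2(1-p) for p=0.41: 0.9765
H_after for p=0.08: 0.4022
Reduction = 0.9765 - 0.4022 = 0.5743

0.5743


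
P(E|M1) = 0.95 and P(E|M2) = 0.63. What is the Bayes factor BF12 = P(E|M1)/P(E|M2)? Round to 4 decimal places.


Bayes factor BF12 = P(E|M1) / P(E|M2)
= 0.95 / 0.63
= 1.5079

1.5079


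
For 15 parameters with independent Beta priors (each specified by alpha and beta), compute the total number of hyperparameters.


A Beta prior has 2 hyperparameters per parameter.
Total = 15 * 2 = 30

30


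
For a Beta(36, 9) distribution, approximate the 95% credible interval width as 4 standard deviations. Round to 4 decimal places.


Variance of Beta(a,b) = ab / ((a+b)^2 * (a+b+1))
= 36*9 / ((45)^2 * 46)
= 0.0035
SD = sqrt(0.0035) = 0.059
Width = 4 * SD = 0.2359

0.2359


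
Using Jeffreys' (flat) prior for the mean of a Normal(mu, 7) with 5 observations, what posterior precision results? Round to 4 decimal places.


Flat prior means prior precision is 0.
Posterior precision = n / sigma^2 = 5/7 = 0.7143

0.7143


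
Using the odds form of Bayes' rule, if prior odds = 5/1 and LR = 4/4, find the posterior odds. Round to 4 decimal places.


Bayes' rule in odds form: posterior odds = prior odds * LR
= (5 * 4) / (1 * 4)
= 20/4 = 5.0

5.0


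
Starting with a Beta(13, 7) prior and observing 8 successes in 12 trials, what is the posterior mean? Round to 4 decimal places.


Posterior parameters: alpha = 13 + 8 = 21
beta = 7 + 4 = 11
Posterior mean = alpha / (alpha + beta) = 21 / 32
= 0.6562

0.6562


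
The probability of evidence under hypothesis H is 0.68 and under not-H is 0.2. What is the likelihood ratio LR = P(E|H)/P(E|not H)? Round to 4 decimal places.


LR = 0.68 / 0.2
= 3.4

3.4


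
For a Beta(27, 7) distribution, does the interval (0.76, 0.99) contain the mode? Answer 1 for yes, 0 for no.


Mode of Beta(a,b) = (a-1)/(a+b-2)
= (27-1)/(27+7-2) = 0.8125
Check: 0.76 <= 0.8125 <= 0.99?
Result: 1

1


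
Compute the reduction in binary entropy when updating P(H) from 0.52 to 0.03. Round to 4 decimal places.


H_before = -p*log2(p) - (1-p)*log2(1-p) for p=0.52: 0.9988
H_after for p=0.03: 0.1944
Reduction = 0.9988 - 0.1944 = 0.8045

0.8045


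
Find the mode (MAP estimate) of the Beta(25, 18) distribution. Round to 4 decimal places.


For Beta(a,b) with a,b > 1:
Mode = (a-1)/(a+b-2) = (25-1)/(43-2)
= 24/41 = 0.5854

0.5854


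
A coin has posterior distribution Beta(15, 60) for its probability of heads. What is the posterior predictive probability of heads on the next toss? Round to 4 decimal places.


Posterior predictive = E[theta] = alpha/(alpha+beta)
= 15/75
= 0.2

0.2


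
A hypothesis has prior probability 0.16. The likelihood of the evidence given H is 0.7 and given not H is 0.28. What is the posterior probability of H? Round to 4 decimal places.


Using Bayes' theorem:
P(E) = 0.16 * 0.7 + 0.84 * 0.28
P(E) = 0.3472
P(H|E) = (0.16 * 0.7) / 0.3472 = 0.3226

0.3226


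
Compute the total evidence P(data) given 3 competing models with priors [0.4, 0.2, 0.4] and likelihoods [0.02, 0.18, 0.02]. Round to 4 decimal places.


Marginal likelihood = sum P(model_i) * P(data|model_i)
Model 1: 0.4 * 0.02 = 0.008
Model 2: 0.2 * 0.18 = 0.036
Model 3: 0.4 * 0.02 = 0.008
Total = 0.052

0.052


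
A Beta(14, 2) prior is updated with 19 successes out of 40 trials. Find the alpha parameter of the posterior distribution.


In the Beta-Binomial conjugate update:
alpha_post = alpha_prior + successes
= 14 + 19
= 33

33


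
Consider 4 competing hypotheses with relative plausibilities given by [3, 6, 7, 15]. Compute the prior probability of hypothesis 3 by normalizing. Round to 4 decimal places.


Sum of weights = 3 + 6 + 7 + 15 = 31
Normalized prior for H3 = 7 / 31
= 0.2258

0.2258


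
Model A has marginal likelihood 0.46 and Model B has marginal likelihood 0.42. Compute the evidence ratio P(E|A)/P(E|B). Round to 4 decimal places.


Evidence ratio = P(E|A) / P(E|B)
= 0.46 / 0.42
= 1.0952

1.0952


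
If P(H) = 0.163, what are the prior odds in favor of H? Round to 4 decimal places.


Prior odds = P(H) / (1 - P(H))
= 0.163 / 0.837
= 0.1947

0.1947


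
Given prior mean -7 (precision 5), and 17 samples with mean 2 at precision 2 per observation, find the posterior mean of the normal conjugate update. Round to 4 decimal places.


The posterior mean is a precision-weighted average of prior and data.
Post. prec. = 5 + 34 = 39
Post. mean = (-35 + 68)/39 = 33/39 = 0.8462

0.8462


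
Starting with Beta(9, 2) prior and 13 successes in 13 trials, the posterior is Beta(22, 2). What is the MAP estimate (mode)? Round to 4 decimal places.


The mode of Beta(a, b) when a > 1 and b > 1 is (a-1)/(a+b-2)
= (22 - 1) / (22 + 2 - 2)
= 21 / 22
= 0.9545

0.9545


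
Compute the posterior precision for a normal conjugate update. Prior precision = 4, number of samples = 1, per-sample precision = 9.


tau_post = tau_0 + n * tau
= 4 + 1 * 9 = 13

13


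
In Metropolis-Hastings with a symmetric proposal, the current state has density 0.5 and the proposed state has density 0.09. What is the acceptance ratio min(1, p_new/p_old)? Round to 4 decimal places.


Ratio = p_new / p_old = 0.09 / 0.5 = 0.18
Acceptance = min(1, 0.18) = 0.18

0.18


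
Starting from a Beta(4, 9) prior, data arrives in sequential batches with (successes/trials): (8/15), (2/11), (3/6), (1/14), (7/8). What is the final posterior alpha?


In sequential Bayesian updating, we sum all successes.
Total successes = 21
Final alpha = 4 + 21 = 25

25


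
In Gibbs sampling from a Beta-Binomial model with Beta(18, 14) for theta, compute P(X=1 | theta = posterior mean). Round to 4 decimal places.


Posterior mean = alpha/(alpha+beta) = 18/32 = 0.5625
P(X=1|theta=mean) = theta = 0.5625

0.5625


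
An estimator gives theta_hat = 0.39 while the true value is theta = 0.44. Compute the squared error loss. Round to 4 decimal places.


The squared error loss is (theta_hat - theta)^2
= (0.39 - 0.44)^2
= (-0.05)^2 = 0.0025

0.0025


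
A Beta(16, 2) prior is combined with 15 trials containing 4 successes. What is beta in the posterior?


In conjugate updating:
beta_posterior = beta_prior + (n - k)
= 2 + (15 - 4)
= 2 + 11 = 13

13


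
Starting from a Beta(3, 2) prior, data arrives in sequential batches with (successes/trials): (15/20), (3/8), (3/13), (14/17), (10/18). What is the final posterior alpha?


In sequential Bayesian updating, we sum all successes.
Total successes = 45
Final alpha = 3 + 45 = 48

48


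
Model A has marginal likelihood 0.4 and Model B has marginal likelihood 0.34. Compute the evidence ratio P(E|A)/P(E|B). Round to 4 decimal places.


Evidence ratio = P(E|A) / P(E|B)
= 0.4 / 0.34
= 1.1765

1.1765


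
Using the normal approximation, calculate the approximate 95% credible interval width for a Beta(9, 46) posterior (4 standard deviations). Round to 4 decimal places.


Var(Beta) = 9*46/(55^2 * 56) = 0.0024
SD = 0.0494
Width ~ 4*SD = 0.1977

0.1977


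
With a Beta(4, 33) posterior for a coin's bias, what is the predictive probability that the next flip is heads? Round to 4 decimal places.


The predictive probability equals the posterior mean.
P(next = heads) = alpha / (alpha + beta)
= 4 / 37 = 0.1081

0.1081


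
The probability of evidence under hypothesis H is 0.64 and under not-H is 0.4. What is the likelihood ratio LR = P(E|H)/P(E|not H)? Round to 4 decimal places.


LR = 0.64 / 0.4
= 1.6

1.6


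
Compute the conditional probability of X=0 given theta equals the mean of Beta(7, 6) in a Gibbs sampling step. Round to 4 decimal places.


Mean of Beta(7, 6) = 0.5385
P(X=0 | theta=0.5385) = 0.4615

0.4615


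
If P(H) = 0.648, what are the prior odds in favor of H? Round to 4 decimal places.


Prior odds = P(H) / (1 - P(H))
= 0.648 / 0.352
= 1.8409

1.8409


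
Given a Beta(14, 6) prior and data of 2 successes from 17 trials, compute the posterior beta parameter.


Number of failures = 17 - 2 = 15
Posterior beta = 6 + 15 = 21

21


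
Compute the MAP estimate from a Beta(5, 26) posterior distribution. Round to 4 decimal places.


MAP = mode of Beta distribution
= (alpha - 1)/(alpha + beta - 2)
= (5-1)/(5+26-2)
= 4/29 = 0.1379

0.1379


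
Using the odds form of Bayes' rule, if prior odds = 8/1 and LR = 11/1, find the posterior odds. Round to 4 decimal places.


Bayes' rule in odds form: posterior odds = prior odds * LR
= (8 * 11) / (1 * 1)
= 88/1 = 88.0

88.0


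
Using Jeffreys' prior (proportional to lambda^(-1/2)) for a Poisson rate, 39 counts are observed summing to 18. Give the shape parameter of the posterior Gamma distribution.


Conjugate update: Gamma(prior_shape + S, prior_rate + n).
Prior shape = 0.5, prior rate = 0.
Posterior shape = 0.5 + S = 0.5 + 18 = 18.5

18.5


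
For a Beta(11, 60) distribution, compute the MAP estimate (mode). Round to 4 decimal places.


MAP = mode = (a-1)/(a+b-2)
= (11-1)/(11+60-2)
= 10/69 = 0.1449

0.1449


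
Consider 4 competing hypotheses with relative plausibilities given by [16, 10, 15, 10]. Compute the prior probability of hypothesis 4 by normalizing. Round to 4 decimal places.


Sum of weights = 16 + 10 + 15 + 10 = 51
Normalized prior for H4 = 10 / 51
= 0.1961

0.1961


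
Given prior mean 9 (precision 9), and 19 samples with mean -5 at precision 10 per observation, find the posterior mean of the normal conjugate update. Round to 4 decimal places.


The posterior mean is a precision-weighted average of prior and data.
Post. prec. = 9 + 190 = 199
Post. mean = (81 + -950)/199 = -869/199 = -4.3668

-4.3668


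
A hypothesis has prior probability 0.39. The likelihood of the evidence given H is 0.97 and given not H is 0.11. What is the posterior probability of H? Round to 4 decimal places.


Using Bayes' theorem:
P(E) = 0.39 * 0.97 + 0.61 * 0.11
P(E) = 0.4454
P(H|E) = (0.39 * 0.97) / 0.4454 = 0.8493

0.8493


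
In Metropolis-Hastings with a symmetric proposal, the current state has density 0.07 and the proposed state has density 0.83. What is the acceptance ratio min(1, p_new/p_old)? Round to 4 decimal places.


Ratio = p_new / p_old = 0.83 / 0.07 = 11.8571
Acceptance = min(1, 11.8571) = 1.0

1.0


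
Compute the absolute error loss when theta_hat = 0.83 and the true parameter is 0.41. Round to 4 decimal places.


L = |theta_hat - theta_true|
= |0.83 - 0.41| = 0.42

0.42


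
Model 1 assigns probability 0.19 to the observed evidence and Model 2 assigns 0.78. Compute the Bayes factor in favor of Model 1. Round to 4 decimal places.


BF = P(data|M1) / P(data|M2)
= 0.19 / 0.78 = 0.2436

0.2436


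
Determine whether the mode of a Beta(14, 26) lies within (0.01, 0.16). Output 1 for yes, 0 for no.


First find the mode: (a-1)/(a+b-2) = 0.3421
Is 0.3421 in (0.01, 0.16)? 0

0


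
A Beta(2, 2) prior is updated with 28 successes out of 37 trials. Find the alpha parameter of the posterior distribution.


In the Beta-Binomial conjugate update:
alpha_post = alpha_prior + successes
= 2 + 28
= 30

30


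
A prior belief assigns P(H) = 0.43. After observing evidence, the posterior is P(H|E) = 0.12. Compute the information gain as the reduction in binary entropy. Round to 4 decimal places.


H(prior) = -0.43*log2(0.43) - 0.57*log2(0.57)
= 0.9858
H(post) = -0.12*log2(0.12) - 0.88*log2(0.88)
= 0.5294
IG = 0.9858 - 0.5294 = 0.4565

0.4565


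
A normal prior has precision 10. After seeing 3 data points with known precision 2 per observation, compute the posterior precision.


In the conjugate normal model, precisions add:
tau_posterior = tau_prior + n * tau_data
= 10 + 3*2 = 16

16


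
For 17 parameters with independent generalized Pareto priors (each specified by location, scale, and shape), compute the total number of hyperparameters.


A generalized Pareto prior has 3 hyperparameters per parameter.
Total = 17 * 3 = 51

51


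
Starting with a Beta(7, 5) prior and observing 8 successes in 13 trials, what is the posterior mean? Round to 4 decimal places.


Posterior parameters: alpha = 7 + 8 = 15
beta = 5 + 5 = 10
Posterior mean = alpha / (alpha + beta) = 15 / 25
= 0.6

0.6


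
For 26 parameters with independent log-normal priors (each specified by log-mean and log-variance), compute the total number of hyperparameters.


A log-normal prior has 2 hyperparameters per parameter.
Total = 26 * 2 = 52

52


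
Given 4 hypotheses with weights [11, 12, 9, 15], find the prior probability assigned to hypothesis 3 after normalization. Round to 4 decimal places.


To normalize, divide each weight by the sum of all weights.
Sum = 47
Prior(H3) = 9/47 = 0.1915

0.1915


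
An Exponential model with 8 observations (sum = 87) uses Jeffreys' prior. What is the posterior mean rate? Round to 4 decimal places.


Posterior Gamma(8, 87)
E[lambda] = 8/87 = 0.092

0.092


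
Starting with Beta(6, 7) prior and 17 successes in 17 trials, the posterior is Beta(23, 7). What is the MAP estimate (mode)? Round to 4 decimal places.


The mode of Beta(a, b) when a > 1 and b > 1 is (a-1)/(a+b-2)
= (23 - 1) / (23 + 7 - 2)
= 22 / 28
= 0.7857

0.7857


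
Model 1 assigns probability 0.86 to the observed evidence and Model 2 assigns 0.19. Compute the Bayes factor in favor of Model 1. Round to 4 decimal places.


BF = P(data|M1) / P(data|M2)
= 0.86 / 0.19 = 4.5263

4.5263


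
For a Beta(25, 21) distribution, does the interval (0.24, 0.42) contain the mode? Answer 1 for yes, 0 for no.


Mode of Beta(a,b) = (a-1)/(a+b-2)
= (25-1)/(25+21-2) = 0.5455
Check: 0.24 <= 0.5455 <= 0.42?
Result: 0

0


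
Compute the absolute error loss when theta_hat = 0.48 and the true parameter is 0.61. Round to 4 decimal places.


L = |theta_hat - theta_true|
= |0.48 - 0.61| = 0.13

0.13


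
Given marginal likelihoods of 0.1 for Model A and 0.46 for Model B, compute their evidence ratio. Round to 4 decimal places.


Ratio = ML(A) / ML(B) = 0.1/0.46
= 0.2174

0.2174


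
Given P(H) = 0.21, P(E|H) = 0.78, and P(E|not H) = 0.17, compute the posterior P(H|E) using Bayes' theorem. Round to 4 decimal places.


By Bayes' theorem: P(H|E) = P(E|H)*P(H) / P(E)
P(E) = P(E|H)*P(H) + P(E|not H)*P(not H)
P(E) = 0.78*0.21 + 0.17*0.79 = 0.2981
P(H|E) = 0.78*0.21 / 0.2981 = 0.5495

0.5495


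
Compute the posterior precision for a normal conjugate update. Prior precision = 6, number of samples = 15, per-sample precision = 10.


tau_post = tau_0 + n * tau
= 6 + 15 * 10 = 156

156


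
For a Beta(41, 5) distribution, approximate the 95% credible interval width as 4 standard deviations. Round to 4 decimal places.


Variance of Beta(a,b) = ab / ((a+b)^2 * (a+b+1))
= 41*5 / ((46)^2 * 47)
= 0.0021
SD = sqrt(0.0021) = 0.0454
Width = 4 * SD = 0.1816

0.1816


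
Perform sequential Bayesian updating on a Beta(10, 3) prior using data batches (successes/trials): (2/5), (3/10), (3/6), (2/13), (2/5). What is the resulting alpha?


Accumulate successes: 12
Posterior alpha = prior alpha + sum of successes
= 10 + 12 = 22

22


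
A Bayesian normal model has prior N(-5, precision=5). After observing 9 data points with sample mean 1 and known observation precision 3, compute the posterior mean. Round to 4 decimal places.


Posterior mean = (prior_precision * prior_mean + n * data_precision * data_mean) / (prior_precision + n * data_precision)
Numerator = 5*-5 + 9*3*1 = 2
Denominator = 5 + 9*3 = 32
Posterior mean = 0.0625

0.0625


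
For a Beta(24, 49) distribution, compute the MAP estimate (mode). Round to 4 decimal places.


MAP = mode = (a-1)/(a+b-2)
= (24-1)/(24+49-2)
= 23/71 = 0.3239

0.3239


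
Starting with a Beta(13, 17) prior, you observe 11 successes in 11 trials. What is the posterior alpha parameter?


For a Beta-Binomial conjugate model:
Posterior alpha = prior alpha + number of successes
= 13 + 11 = 24

24


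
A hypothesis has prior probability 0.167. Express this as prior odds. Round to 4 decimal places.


Odds = P(H) / P(not H) = 0.167 / 0.833
= 0.2005

0.2005


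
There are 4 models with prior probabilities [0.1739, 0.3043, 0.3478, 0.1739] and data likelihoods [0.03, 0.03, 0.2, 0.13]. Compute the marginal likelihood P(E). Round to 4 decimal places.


P(E) = sum over models of P(M_i) * P(E|M_i)
= 0.1739*0.03 + 0.3043*0.03 + 0.3478*0.2 + 0.1739*0.13
= 0.1065

0.1065


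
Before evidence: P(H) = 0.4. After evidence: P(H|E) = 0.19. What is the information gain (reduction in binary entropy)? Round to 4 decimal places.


Prior entropy = 0.971
Posterior entropy = 0.7015
Information gain = 0.971 - 0.7015 = 0.2695

0.2695


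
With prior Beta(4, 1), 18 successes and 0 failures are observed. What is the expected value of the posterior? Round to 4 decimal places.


Posterior = Beta(22, 1)
E[theta] = alpha/(alpha+beta)
= 22/23 = 0.9565

0.9565


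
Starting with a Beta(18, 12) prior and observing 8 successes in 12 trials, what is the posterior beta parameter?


Posterior beta = prior beta + failures
Failures = 12 - 8 = 4
beta_post = 12 + 4 = 16

16


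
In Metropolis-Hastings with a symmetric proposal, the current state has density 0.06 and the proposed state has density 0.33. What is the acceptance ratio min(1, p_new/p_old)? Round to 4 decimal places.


Ratio = p_new / p_old = 0.33 / 0.06 = 5.5
Acceptance = min(1, 5.5) = 1.0

1.0


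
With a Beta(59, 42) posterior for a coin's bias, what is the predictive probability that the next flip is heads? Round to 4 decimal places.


The predictive probability equals the posterior mean.
P(next = heads) = alpha / (alpha + beta)
= 59 / 101 = 0.5842

0.5842


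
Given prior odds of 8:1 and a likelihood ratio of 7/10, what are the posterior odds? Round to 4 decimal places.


Posterior odds = prior odds * LR
Prior odds = 8/1 = 8.0
LR = 7/10 = 0.7
Posterior odds = 8.0 * 0.7 = 5.6

5.6


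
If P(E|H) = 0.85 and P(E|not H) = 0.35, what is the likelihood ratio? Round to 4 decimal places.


Likelihood ratio = P(E|H) / P(E|not H)
= 0.85 / 0.35
= 2.4286

2.4286


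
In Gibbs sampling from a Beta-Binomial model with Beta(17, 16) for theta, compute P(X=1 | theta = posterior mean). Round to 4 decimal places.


Posterior mean = alpha/(alpha+beta) = 17/33 = 0.5152
P(X=1|theta=mean) = theta = 0.5152

0.5152


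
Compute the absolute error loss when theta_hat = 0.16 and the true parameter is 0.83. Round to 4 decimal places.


L = |theta_hat - theta_true|
= |0.16 - 0.83| = 0.67

0.67


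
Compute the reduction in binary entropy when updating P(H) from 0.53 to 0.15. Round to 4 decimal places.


H_before = -p*log2(p) - (1-p)*log2(1-p) for p=0.53: 0.9974
H_after for p=0.15: 0.6098
Reduction = 0.9974 - 0.6098 = 0.3876

0.3876


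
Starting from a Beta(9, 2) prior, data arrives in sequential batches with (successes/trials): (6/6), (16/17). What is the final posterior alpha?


In sequential Bayesian updating, we sum all successes.
Total successes = 22
Final alpha = 9 + 22 = 31

31


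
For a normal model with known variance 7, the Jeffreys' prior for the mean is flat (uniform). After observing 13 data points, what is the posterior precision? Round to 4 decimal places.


Jeffreys' prior for normal mean (known variance) is flat.
Prior precision = 0.
Posterior precision = prior_prec + n/sigma^2 = 0 + 13/7
= 1.8571

1.8571


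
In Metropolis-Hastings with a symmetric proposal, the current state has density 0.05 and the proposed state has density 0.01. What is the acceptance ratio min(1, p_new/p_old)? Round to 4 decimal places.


Ratio = p_new / p_old = 0.01 / 0.05 = 0.2
Acceptance = min(1, 0.2) = 0.2

0.2


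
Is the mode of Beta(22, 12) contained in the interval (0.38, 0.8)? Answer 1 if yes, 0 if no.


Mode = (a-1)/(a+b-2) = 21/32 = 0.6562
Interval: (0.38, 0.8)
Contains mode? 1

1


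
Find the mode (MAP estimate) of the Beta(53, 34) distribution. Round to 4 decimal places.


For Beta(a,b) with a,b > 1:
Mode = (a-1)/(a+b-2) = (53-1)/(87-2)
= 52/85 = 0.6118

0.6118


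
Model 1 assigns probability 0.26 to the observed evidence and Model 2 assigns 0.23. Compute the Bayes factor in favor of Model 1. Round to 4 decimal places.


BF = P(data|M1) / P(data|M2)
= 0.26 / 0.23 = 1.1304

1.1304


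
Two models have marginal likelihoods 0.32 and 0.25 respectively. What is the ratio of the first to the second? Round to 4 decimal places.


Evidence ratio = 0.32 / 0.25
= 1.28

1.28


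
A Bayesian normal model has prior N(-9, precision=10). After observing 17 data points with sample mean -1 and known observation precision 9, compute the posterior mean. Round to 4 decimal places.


Posterior mean = (prior_precision * prior_mean + n * data_precision * data_mean) / (prior_precision + n * data_precision)
Numerator = 10*-9 + 17*9*-1 = -243
Denominator = 10 + 17*9 = 163
Posterior mean = -1.4908

-1.4908


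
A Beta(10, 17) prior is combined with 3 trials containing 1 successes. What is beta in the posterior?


In conjugate updating:
beta_posterior = beta_prior + (n - k)
= 17 + (3 - 1)
= 17 + 2 = 19

19


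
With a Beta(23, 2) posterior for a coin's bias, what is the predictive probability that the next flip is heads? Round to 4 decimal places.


The predictive probability equals the posterior mean.
P(next = heads) = alpha / (alpha + beta)
= 23 / 25 = 0.92

0.92


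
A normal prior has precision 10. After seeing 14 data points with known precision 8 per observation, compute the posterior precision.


In the conjugate normal model, precisions add:
tau_posterior = tau_prior + n * tau_data
= 10 + 14*8 = 122

122


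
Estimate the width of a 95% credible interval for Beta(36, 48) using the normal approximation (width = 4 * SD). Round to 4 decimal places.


For Beta(a,b): Var = ab/((a+b)^2(a+b+1))
Var = 0.0029, SD = 0.0537
Approximate 95% CI width = 4 * 0.0537 = 0.2147

0.2147


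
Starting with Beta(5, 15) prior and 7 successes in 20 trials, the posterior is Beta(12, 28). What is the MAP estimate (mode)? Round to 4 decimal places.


The mode of Beta(a, b) when a > 1 and b > 1 is (a-1)/(a+b-2)
= (12 - 1) / (12 + 28 - 2)
= 11 / 38
= 0.2895

0.2895


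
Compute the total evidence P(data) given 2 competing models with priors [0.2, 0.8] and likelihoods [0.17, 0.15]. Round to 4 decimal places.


Marginal likelihood = sum P(model_i) * P(data|model_i)
Model 1: 0.2 * 0.17 = 0.034
Model 2: 0.8 * 0.15 = 0.12
Total = 0.154

0.154


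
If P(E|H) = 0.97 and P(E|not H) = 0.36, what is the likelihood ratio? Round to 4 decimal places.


Likelihood ratio = P(E|H) / P(E|not H)
= 0.97 / 0.36
= 2.6944

2.6944


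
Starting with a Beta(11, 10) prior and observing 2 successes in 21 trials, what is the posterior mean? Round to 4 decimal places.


Posterior parameters: alpha = 11 + 2 = 13
beta = 10 + 19 = 29
Posterior mean = alpha / (alpha + beta) = 13 / 42
= 0.3095

0.3095


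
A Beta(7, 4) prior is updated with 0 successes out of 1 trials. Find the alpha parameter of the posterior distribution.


In the Beta-Binomial conjugate update:
alpha_post = alpha_prior + successes
= 7 + 0
= 7

7


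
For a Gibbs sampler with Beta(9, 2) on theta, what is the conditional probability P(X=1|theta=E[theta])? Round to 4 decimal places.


E[theta] = 9/(9+2) = 0.8182
P(X=1|theta) = theta = 0.8182

0.8182


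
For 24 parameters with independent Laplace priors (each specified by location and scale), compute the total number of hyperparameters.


A Laplace prior has 2 hyperparameters per parameter.
Total = 24 * 2 = 48

48


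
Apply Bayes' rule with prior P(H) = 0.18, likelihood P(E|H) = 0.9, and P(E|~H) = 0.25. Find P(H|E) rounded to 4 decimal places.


Step 1: Compute marginal P(E) = P(E|H)P(H) + P(E|~H)P(~H)
= 0.9*0.18 + 0.25*0.82 = 0.367
Step 2: P(H|E) = P(E|H)P(H)/P(E) = 0.162/0.367
= 0.4414

0.4414


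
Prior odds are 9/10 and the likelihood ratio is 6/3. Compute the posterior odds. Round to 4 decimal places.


Posterior odds = prior odds * likelihood ratio
= (9/10) * (6/3)
= 54 / 30
= 1.8

1.8


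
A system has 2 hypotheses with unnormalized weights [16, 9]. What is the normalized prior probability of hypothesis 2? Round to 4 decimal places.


The normalized prior is the weight divided by the total.
Total weight = 25
P(H2) = 9 / 25 = 0.36

0.36


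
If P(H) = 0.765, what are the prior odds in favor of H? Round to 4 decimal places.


Prior odds = P(H) / (1 - P(H))
= 0.765 / 0.235
= 3.2553

3.2553


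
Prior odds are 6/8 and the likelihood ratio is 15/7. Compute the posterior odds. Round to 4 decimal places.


Posterior odds = prior odds * likelihood ratio
= (6/8) * (15/7)
= 90 / 56
= 1.6071

1.6071
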